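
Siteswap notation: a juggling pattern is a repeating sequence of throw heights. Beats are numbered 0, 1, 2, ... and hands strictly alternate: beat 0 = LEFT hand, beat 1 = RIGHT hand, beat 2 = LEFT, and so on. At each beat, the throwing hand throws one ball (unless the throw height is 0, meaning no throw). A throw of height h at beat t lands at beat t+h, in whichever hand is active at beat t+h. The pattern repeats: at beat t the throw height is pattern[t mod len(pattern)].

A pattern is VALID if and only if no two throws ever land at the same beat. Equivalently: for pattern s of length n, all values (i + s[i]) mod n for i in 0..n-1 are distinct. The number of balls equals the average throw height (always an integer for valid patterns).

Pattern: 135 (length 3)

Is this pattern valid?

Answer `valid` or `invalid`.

i=0: (i + s[i]) mod n = (0 + 1) mod 3 = 1
i=1: (i + s[i]) mod n = (1 + 3) mod 3 = 1
i=2: (i + s[i]) mod n = (2 + 5) mod 3 = 1
Residues: [1, 1, 1], distinct: False

Answer: invalid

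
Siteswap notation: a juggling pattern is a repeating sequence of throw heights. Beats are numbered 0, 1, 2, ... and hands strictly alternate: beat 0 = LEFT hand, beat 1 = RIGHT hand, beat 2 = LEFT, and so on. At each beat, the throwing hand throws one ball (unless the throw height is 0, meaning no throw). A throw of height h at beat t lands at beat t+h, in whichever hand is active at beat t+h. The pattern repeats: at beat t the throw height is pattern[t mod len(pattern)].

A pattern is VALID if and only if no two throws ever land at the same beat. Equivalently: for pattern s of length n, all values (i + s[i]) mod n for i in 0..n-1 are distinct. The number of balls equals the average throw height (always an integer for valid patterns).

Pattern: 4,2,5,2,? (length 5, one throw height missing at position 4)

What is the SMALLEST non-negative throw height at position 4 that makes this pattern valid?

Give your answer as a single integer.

i=0: (0 + 4) mod 5 = 4
i=1: (1 + 2) mod 5 = 3
i=2: (2 + 5) mod 5 = 2
i=3: (3 + 2) mod 5 = 0
i=4: s[i]=? (unknown)
Known residues: [0, 2, 3, 4]; need a permutation of 0..4, so missing residue r = 1
Need (4 + s) mod 5 = 1; smallest s = (1 - 4) mod 5 = 2

Answer: 2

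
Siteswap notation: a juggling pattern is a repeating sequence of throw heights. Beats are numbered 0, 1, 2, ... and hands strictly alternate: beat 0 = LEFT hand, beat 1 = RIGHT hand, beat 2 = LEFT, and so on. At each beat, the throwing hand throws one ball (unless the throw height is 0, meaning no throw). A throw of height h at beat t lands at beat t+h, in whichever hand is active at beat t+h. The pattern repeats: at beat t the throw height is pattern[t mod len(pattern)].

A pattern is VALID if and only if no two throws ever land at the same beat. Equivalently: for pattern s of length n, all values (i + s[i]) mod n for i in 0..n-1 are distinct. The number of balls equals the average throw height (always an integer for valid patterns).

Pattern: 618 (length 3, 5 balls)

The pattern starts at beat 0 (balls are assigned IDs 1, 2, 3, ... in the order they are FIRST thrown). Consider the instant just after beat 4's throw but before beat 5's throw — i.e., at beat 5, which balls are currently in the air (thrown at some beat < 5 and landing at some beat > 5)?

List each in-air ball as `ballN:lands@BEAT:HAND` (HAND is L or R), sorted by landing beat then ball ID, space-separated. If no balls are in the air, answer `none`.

Answer: ball1:lands@6:L ball3:lands@9:R ball2:lands@10:L

Derivation:
Beat 0 (L): throw ball1 h=6 -> lands@6:L; in-air after throw: [b1@6:L]
Beat 1 (R): throw ball2 h=1 -> lands@2:L; in-air after throw: [b2@2:L b1@6:L]
Beat 2 (L): throw ball2 h=8 -> lands@10:L; in-air after throw: [b1@6:L b2@10:L]
Beat 3 (R): throw ball3 h=6 -> lands@9:R; in-air after throw: [b1@6:L b3@9:R b2@10:L]
Beat 4 (L): throw ball4 h=1 -> lands@5:R; in-air after throw: [b4@5:R b1@6:L b3@9:R b2@10:L]
Beat 5 (R): throw ball4 h=8 -> lands@13:R; in-air after throw: [b1@6:L b3@9:R b2@10:L b4@13:R]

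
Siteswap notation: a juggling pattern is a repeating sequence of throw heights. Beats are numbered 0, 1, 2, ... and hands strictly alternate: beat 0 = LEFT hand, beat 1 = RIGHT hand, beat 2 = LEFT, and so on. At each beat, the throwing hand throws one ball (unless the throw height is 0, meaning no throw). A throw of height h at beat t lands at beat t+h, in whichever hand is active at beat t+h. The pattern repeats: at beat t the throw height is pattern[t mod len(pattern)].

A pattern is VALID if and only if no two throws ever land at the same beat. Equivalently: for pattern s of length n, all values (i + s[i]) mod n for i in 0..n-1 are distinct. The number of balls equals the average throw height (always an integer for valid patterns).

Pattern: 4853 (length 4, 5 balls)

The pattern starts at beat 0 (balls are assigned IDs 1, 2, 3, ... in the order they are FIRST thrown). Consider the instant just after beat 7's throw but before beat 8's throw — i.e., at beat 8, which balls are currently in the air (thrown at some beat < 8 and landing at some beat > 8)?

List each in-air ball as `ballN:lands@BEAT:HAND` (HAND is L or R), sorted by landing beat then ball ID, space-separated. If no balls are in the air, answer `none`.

Answer: ball2:lands@9:R ball3:lands@10:L ball4:lands@11:R ball5:lands@13:R

Derivation:
Beat 0 (L): throw ball1 h=4 -> lands@4:L; in-air after throw: [b1@4:L]
Beat 1 (R): throw ball2 h=8 -> lands@9:R; in-air after throw: [b1@4:L b2@9:R]
Beat 2 (L): throw ball3 h=5 -> lands@7:R; in-air after throw: [b1@4:L b3@7:R b2@9:R]
Beat 3 (R): throw ball4 h=3 -> lands@6:L; in-air after throw: [b1@4:L b4@6:L b3@7:R b2@9:R]
Beat 4 (L): throw ball1 h=4 -> lands@8:L; in-air after throw: [b4@6:L b3@7:R b1@8:L b2@9:R]
Beat 5 (R): throw ball5 h=8 -> lands@13:R; in-air after throw: [b4@6:L b3@7:R b1@8:L b2@9:R b5@13:R]
Beat 6 (L): throw ball4 h=5 -> lands@11:R; in-air after throw: [b3@7:R b1@8:L b2@9:R b4@11:R b5@13:R]
Beat 7 (R): throw ball3 h=3 -> lands@10:L; in-air after throw: [b1@8:L b2@9:R b3@10:L b4@11:R b5@13:R]
Beat 8 (L): throw ball1 h=4 -> lands@12:L; in-air after throw: [b2@9:R b3@10:L b4@11:R b1@12:L b5@13:R]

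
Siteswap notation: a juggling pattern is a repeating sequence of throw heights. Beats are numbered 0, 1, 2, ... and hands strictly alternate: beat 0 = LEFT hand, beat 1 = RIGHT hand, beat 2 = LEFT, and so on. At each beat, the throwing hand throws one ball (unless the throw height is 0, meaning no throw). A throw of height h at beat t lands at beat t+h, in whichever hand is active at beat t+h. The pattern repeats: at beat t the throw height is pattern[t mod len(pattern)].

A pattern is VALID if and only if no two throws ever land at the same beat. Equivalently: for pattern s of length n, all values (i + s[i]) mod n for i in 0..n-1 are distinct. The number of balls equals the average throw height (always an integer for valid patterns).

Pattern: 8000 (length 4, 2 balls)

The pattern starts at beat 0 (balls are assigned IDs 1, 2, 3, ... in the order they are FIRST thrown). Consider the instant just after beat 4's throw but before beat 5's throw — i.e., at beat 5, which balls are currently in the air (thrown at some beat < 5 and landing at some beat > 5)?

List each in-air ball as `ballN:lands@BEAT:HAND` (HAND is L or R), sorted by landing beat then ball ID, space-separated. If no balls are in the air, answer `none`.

Beat 0 (L): throw ball1 h=8 -> lands@8:L; in-air after throw: [b1@8:L]
Beat 4 (L): throw ball2 h=8 -> lands@12:L; in-air after throw: [b1@8:L b2@12:L]

Answer: ball1:lands@8:L ball2:lands@12:L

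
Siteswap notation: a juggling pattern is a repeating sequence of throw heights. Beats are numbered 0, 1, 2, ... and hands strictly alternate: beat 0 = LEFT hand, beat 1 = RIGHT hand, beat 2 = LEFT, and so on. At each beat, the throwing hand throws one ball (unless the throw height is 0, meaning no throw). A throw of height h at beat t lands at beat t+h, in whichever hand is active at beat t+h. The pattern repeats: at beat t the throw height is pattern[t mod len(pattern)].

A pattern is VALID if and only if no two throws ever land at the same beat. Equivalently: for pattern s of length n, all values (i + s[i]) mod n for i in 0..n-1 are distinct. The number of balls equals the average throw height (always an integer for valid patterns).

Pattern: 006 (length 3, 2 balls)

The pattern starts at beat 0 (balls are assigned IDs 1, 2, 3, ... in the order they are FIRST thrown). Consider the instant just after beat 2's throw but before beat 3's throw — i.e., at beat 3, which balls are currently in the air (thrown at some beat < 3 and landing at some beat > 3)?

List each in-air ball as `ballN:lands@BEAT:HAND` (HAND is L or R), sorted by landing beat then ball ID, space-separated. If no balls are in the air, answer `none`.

Beat 2 (L): throw ball1 h=6 -> lands@8:L; in-air after throw: [b1@8:L]

Answer: ball1:lands@8:L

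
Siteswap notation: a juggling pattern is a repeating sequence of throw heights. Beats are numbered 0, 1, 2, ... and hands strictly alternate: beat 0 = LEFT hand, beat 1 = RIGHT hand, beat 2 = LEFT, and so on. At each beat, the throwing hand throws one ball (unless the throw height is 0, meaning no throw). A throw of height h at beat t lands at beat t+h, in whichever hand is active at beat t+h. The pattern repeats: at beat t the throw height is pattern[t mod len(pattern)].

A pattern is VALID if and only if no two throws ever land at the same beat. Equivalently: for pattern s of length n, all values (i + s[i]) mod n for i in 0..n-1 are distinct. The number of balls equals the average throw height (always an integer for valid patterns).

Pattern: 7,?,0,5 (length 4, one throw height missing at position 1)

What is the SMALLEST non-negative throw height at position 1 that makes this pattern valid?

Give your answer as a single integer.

Answer: 0

Derivation:
i=0: (0 + 7) mod 4 = 3
i=1: s[i]=? (unknown)
i=2: (2 + 0) mod 4 = 2
i=3: (3 + 5) mod 4 = 0
Known residues: [0, 2, 3]; need a permutation of 0..3, so missing residue r = 1
Need (1 + s) mod 4 = 1; smallest s = (1 - 1) mod 4 = 0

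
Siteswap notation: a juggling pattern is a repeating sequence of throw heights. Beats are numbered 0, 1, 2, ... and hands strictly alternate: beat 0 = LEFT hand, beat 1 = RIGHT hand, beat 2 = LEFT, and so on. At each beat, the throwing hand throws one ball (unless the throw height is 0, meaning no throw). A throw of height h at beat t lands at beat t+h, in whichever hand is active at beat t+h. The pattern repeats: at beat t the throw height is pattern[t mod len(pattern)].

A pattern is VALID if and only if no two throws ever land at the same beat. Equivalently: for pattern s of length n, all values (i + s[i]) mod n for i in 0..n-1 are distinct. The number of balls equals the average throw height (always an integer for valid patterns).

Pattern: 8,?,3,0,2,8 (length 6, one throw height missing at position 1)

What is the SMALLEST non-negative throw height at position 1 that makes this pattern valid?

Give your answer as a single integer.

Answer: 3

Derivation:
i=0: (0 + 8) mod 6 = 2
i=1: s[i]=? (unknown)
i=2: (2 + 3) mod 6 = 5
i=3: (3 + 0) mod 6 = 3
i=4: (4 + 2) mod 6 = 0
i=5: (5 + 8) mod 6 = 1
Known residues: [0, 1, 2, 3, 5]; need a permutation of 0..5, so missing residue r = 4
Need (1 + s) mod 6 = 4; smallest s = (4 - 1) mod 6 = 3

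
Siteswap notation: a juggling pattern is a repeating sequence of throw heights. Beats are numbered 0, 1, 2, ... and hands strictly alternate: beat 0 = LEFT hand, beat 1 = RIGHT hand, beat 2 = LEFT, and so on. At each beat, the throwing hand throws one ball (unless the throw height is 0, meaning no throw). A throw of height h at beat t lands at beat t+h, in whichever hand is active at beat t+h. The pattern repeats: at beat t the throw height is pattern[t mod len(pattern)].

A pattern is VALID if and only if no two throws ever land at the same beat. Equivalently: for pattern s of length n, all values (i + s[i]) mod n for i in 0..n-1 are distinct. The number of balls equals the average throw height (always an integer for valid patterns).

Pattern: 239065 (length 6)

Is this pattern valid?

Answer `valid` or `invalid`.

Answer: invalid

Derivation:
i=0: (i + s[i]) mod n = (0 + 2) mod 6 = 2
i=1: (i + s[i]) mod n = (1 + 3) mod 6 = 4
i=2: (i + s[i]) mod n = (2 + 9) mod 6 = 5
i=3: (i + s[i]) mod n = (3 + 0) mod 6 = 3
i=4: (i + s[i]) mod n = (4 + 6) mod 6 = 4
i=5: (i + s[i]) mod n = (5 + 5) mod 6 = 4
Residues: [2, 4, 5, 3, 4, 4], distinct: False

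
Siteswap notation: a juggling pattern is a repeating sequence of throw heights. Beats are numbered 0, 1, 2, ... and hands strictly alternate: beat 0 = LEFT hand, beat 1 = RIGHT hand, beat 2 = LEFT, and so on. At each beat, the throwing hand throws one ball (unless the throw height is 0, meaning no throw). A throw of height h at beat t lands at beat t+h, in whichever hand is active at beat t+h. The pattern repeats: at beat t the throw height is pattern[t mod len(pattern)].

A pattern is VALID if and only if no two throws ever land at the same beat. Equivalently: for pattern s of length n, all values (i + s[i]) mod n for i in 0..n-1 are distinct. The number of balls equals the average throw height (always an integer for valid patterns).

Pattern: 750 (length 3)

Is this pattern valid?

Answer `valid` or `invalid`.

Answer: valid

Derivation:
i=0: (i + s[i]) mod n = (0 + 7) mod 3 = 1
i=1: (i + s[i]) mod n = (1 + 5) mod 3 = 0
i=2: (i + s[i]) mod n = (2 + 0) mod 3 = 2
Residues: [1, 0, 2], distinct: True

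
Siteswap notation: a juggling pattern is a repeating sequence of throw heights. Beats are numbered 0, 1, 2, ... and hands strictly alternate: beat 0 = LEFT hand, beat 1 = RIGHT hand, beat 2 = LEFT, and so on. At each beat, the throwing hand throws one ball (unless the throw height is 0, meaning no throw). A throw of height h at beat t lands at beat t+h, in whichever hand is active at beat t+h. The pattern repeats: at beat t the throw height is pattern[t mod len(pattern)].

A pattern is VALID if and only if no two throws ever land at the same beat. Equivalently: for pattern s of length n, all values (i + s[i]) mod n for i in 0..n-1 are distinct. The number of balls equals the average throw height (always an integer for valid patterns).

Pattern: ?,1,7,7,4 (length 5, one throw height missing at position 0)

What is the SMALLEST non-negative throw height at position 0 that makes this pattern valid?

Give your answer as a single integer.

Answer: 1

Derivation:
i=0: s[i]=? (unknown)
i=1: (1 + 1) mod 5 = 2
i=2: (2 + 7) mod 5 = 4
i=3: (3 + 7) mod 5 = 0
i=4: (4 + 4) mod 5 = 3
Known residues: [0, 2, 3, 4]; need a permutation of 0..4, so missing residue r = 1
Need (0 + s) mod 5 = 1; smallest s = (1 - 0) mod 5 = 1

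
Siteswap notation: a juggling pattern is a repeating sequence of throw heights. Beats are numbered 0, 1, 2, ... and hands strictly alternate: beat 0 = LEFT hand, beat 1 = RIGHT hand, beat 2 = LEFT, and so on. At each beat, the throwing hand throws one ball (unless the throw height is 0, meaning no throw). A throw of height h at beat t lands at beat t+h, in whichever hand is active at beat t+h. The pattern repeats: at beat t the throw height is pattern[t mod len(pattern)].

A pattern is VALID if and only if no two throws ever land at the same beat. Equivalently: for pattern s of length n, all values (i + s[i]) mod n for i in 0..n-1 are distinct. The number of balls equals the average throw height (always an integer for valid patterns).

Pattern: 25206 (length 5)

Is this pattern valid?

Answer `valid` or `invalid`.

Answer: valid

Derivation:
i=0: (i + s[i]) mod n = (0 + 2) mod 5 = 2
i=1: (i + s[i]) mod n = (1 + 5) mod 5 = 1
i=2: (i + s[i]) mod n = (2 + 2) mod 5 = 4
i=3: (i + s[i]) mod n = (3 + 0) mod 5 = 3
i=4: (i + s[i]) mod n = (4 + 6) mod 5 = 0
Residues: [2, 1, 4, 3, 0], distinct: True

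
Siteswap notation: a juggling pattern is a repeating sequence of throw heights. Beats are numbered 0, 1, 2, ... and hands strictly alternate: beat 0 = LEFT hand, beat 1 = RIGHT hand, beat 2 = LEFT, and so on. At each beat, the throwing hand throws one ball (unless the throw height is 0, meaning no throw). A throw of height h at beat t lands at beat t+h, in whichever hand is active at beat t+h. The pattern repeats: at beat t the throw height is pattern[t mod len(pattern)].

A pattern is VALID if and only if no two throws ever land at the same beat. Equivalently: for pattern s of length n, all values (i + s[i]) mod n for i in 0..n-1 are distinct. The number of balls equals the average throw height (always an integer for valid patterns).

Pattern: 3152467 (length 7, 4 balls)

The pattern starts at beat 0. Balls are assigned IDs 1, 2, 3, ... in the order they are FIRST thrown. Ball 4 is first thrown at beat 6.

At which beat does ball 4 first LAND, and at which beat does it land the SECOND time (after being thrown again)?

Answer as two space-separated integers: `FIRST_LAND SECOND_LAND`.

Answer: 13 20

Derivation:
Beat 0 (L): throw ball1 h=3 -> lands@3:R; in-air after throw: [b1@3:R]
Beat 1 (R): throw ball2 h=1 -> lands@2:L; in-air after throw: [b2@2:L b1@3:R]
Beat 2 (L): throw ball2 h=5 -> lands@7:R; in-air after throw: [b1@3:R b2@7:R]
Beat 3 (R): throw ball1 h=2 -> lands@5:R; in-air after throw: [b1@5:R b2@7:R]
Beat 4 (L): throw ball3 h=4 -> lands@8:L; in-air after throw: [b1@5:R b2@7:R b3@8:L]
Beat 5 (R): throw ball1 h=6 -> lands@11:R; in-air after throw: [b2@7:R b3@8:L b1@11:R]
Beat 6 (L): throw ball4 h=7 -> lands@13:R; in-air after throw: [b2@7:R b3@8:L b1@11:R b4@13:R]
Beat 7 (R): throw ball2 h=3 -> lands@10:L; in-air after throw: [b3@8:L b2@10:L b1@11:R b4@13:R]
Beat 8 (L): throw ball3 h=1 -> lands@9:R; in-air after throw: [b3@9:R b2@10:L b1@11:R b4@13:R]
Beat 9 (R): throw ball3 h=5 -> lands@14:L; in-air after throw: [b2@10:L b1@11:R b4@13:R b3@14:L]
Beat 10 (L): throw ball2 h=2 -> lands@12:L; in-air after throw: [b1@11:R b2@12:L b4@13:R b3@14:L]
Beat 11 (R): throw ball1 h=4 -> lands@15:R; in-air after throw: [b2@12:L b4@13:R b3@14:L b1@15:R]
Beat 12 (L): throw ball2 h=6 -> lands@18:L; in-air after throw: [b4@13:R b3@14:L b1@15:R b2@18:L]
Beat 13 (R): throw ball4 h=7 -> lands@20:L; in-air after throw: [b3@14:L b1@15:R b2@18:L b4@20:L]
Beat 14 (L): throw ball3 h=3 -> lands@17:R; in-air after throw: [b1@15:R b3@17:R b2@18:L b4@20:L]
Beat 15 (R): throw ball1 h=1 -> lands@16:L; in-air after throw: [b1@16:L b3@17:R b2@18:L b4@20:L]
Beat 16 (L): throw ball1 h=5 -> lands@21:R; in-air after throw: [b3@17:R b2@18:L b4@20:L b1@21:R]
Beat 17 (R): throw ball3 h=2 -> lands@19:R; in-air after throw: [b2@18:L b3@19:R b4@20:L b1@21:R]
Beat 18 (L): throw ball2 h=4 -> lands@22:L; in-air after throw: [b3@19:R b4@20:L b1@21:R b2@22:L]
Beat 19 (R): throw ball3 h=6 -> lands@25:R; in-air after throw: [b4@20:L b1@21:R b2@22:L b3@25:R]
Beat 20 (L): throw ball4 h=7 -> lands@27:R; in-air after throw: [b1@21:R b2@22:L b3@25:R b4@27:R]
Ball 4: thrown@6 h=7 -> first land @13; rethrown@13 h=7 -> second land @20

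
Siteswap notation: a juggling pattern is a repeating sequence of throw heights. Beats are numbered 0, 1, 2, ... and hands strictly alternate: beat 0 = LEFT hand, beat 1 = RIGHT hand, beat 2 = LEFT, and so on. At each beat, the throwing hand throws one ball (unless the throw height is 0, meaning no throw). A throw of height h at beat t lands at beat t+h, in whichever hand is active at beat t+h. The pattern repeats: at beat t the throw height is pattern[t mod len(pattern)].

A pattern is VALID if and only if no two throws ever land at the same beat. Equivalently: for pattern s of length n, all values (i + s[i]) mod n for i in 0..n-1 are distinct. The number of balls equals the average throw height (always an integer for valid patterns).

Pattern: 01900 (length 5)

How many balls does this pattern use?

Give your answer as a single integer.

Answer: 2

Derivation:
Pattern = [0, 1, 9, 0, 0], length n = 5
  position 0: throw height = 0, running sum = 0
  position 1: throw height = 1, running sum = 1
  position 2: throw height = 9, running sum = 10
  position 3: throw height = 0, running sum = 10
  position 4: throw height = 0, running sum = 10
Total sum = 10; balls = sum / n = 10 / 5 = 2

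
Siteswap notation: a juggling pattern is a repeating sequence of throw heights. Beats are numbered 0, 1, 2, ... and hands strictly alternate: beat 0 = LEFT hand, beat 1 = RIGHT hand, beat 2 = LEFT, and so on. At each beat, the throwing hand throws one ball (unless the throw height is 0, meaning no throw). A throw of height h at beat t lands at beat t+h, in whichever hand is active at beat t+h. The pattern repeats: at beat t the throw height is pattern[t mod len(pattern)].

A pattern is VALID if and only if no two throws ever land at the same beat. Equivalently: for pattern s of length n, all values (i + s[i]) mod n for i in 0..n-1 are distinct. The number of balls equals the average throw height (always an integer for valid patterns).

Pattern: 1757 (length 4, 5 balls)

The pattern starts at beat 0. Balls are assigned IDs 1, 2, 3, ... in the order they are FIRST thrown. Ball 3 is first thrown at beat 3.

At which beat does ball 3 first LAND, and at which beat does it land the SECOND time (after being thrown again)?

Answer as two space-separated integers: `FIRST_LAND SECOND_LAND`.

Beat 0 (L): throw ball1 h=1 -> lands@1:R; in-air after throw: [b1@1:R]
Beat 1 (R): throw ball1 h=7 -> lands@8:L; in-air after throw: [b1@8:L]
Beat 2 (L): throw ball2 h=5 -> lands@7:R; in-air after throw: [b2@7:R b1@8:L]
Beat 3 (R): throw ball3 h=7 -> lands@10:L; in-air after throw: [b2@7:R b1@8:L b3@10:L]
Beat 4 (L): throw ball4 h=1 -> lands@5:R; in-air after throw: [b4@5:R b2@7:R b1@8:L b3@10:L]
Beat 5 (R): throw ball4 h=7 -> lands@12:L; in-air after throw: [b2@7:R b1@8:L b3@10:L b4@12:L]
Beat 6 (L): throw ball5 h=5 -> lands@11:R; in-air after throw: [b2@7:R b1@8:L b3@10:L b5@11:R b4@12:L]
Beat 7 (R): throw ball2 h=7 -> lands@14:L; in-air after throw: [b1@8:L b3@10:L b5@11:R b4@12:L b2@14:L]
Beat 8 (L): throw ball1 h=1 -> lands@9:R; in-air after throw: [b1@9:R b3@10:L b5@11:R b4@12:L b2@14:L]
Beat 9 (R): throw ball1 h=7 -> lands@16:L; in-air after throw: [b3@10:L b5@11:R b4@12:L b2@14:L b1@16:L]
Beat 10 (L): throw ball3 h=5 -> lands@15:R; in-air after throw: [b5@11:R b4@12:L b2@14:L b3@15:R b1@16:L]
Beat 11 (R): throw ball5 h=7 -> lands@18:L; in-air after throw: [b4@12:L b2@14:L b3@15:R b1@16:L b5@18:L]
Beat 12 (L): throw ball4 h=1 -> lands@13:R; in-air after throw: [b4@13:R b2@14:L b3@15:R b1@16:L b5@18:L]
Ball 3: thrown@3 h=7 -> first land @10; rethrown@10 h=5 -> second land @15

Answer: 10 15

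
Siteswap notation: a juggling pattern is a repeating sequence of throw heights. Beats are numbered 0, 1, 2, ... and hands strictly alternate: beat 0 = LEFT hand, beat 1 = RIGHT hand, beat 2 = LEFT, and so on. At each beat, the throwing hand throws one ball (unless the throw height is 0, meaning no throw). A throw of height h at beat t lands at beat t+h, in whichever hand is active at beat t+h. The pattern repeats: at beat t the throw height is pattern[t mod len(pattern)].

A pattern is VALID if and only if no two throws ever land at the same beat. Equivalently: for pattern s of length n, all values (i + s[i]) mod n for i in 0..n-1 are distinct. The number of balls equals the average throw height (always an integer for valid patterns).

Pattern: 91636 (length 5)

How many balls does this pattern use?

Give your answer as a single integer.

Answer: 5

Derivation:
Pattern = [9, 1, 6, 3, 6], length n = 5
  position 0: throw height = 9, running sum = 9
  position 1: throw height = 1, running sum = 10
  position 2: throw height = 6, running sum = 16
  position 3: throw height = 3, running sum = 19
  position 4: throw height = 6, running sum = 25
Total sum = 25; balls = sum / n = 25 / 5 = 5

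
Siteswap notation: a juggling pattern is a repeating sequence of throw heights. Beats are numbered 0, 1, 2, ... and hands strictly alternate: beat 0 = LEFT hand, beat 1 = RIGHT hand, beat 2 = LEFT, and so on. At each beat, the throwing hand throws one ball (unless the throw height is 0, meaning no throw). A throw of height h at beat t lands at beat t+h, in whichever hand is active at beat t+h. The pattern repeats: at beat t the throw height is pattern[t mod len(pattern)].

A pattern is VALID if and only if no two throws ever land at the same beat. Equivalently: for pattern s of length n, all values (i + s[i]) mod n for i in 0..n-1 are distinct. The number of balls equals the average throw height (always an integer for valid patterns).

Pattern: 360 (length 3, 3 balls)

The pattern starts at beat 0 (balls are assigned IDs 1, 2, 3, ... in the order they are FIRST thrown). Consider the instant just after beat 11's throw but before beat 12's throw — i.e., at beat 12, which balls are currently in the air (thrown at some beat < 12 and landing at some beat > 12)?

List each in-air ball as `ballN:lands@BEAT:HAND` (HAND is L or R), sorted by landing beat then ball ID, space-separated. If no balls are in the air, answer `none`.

Beat 0 (L): throw ball1 h=3 -> lands@3:R; in-air after throw: [b1@3:R]
Beat 1 (R): throw ball2 h=6 -> lands@7:R; in-air after throw: [b1@3:R b2@7:R]
Beat 3 (R): throw ball1 h=3 -> lands@6:L; in-air after throw: [b1@6:L b2@7:R]
Beat 4 (L): throw ball3 h=6 -> lands@10:L; in-air after throw: [b1@6:L b2@7:R b3@10:L]
Beat 6 (L): throw ball1 h=3 -> lands@9:R; in-air after throw: [b2@7:R b1@9:R b3@10:L]
Beat 7 (R): throw ball2 h=6 -> lands@13:R; in-air after throw: [b1@9:R b3@10:L b2@13:R]
Beat 9 (R): throw ball1 h=3 -> lands@12:L; in-air after throw: [b3@10:L b1@12:L b2@13:R]
Beat 10 (L): throw ball3 h=6 -> lands@16:L; in-air after throw: [b1@12:L b2@13:R b3@16:L]
Beat 12 (L): throw ball1 h=3 -> lands@15:R; in-air after throw: [b2@13:R b1@15:R b3@16:L]

Answer: ball2:lands@13:R ball3:lands@16:L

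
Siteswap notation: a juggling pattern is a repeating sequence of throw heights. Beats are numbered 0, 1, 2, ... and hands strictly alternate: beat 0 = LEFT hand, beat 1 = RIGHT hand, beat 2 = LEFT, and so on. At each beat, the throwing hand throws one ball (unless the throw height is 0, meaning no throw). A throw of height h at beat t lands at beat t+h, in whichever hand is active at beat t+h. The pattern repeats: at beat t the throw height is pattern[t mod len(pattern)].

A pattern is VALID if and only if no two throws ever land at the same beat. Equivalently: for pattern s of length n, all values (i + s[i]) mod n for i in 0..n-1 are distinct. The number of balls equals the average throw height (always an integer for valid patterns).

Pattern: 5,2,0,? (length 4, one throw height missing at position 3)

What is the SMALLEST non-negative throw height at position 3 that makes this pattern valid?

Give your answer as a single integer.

Answer: 1

Derivation:
i=0: (0 + 5) mod 4 = 1
i=1: (1 + 2) mod 4 = 3
i=2: (2 + 0) mod 4 = 2
i=3: s[i]=? (unknown)
Known residues: [1, 2, 3]; need a permutation of 0..3, so missing residue r = 0
Need (3 + s) mod 4 = 0; smallest s = (0 - 3) mod 4 = 1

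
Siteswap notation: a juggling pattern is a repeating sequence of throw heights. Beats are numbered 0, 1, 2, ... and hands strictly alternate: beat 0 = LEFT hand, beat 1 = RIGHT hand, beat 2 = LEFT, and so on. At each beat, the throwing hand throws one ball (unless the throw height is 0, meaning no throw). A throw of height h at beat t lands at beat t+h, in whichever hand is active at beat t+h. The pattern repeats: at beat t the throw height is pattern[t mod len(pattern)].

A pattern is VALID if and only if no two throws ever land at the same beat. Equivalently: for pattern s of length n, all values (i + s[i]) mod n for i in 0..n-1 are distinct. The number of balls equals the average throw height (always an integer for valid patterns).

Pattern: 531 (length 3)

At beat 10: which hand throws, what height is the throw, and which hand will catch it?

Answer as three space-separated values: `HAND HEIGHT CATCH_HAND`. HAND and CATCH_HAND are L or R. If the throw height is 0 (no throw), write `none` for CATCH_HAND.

Beat 10: 10 mod 2 = 0, so hand = L
Throw height = pattern[10 mod 3] = pattern[1] = 3
Lands at beat 10+3=13, 13 mod 2 = 1, so catch hand = R

Answer: L 3 R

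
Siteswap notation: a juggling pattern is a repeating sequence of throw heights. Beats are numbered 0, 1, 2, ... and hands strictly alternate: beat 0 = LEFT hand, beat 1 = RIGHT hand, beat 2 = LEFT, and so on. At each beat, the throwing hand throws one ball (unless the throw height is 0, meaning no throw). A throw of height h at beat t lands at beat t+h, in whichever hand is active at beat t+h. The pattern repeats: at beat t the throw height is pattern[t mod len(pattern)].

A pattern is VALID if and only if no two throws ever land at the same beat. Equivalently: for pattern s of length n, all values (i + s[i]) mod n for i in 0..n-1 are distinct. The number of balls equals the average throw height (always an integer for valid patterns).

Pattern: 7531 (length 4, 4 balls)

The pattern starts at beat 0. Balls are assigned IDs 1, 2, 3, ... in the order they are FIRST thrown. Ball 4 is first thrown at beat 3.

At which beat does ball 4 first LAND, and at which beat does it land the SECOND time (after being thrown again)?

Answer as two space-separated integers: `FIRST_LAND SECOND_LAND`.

Beat 0 (L): throw ball1 h=7 -> lands@7:R; in-air after throw: [b1@7:R]
Beat 1 (R): throw ball2 h=5 -> lands@6:L; in-air after throw: [b2@6:L b1@7:R]
Beat 2 (L): throw ball3 h=3 -> lands@5:R; in-air after throw: [b3@5:R b2@6:L b1@7:R]
Beat 3 (R): throw ball4 h=1 -> lands@4:L; in-air after throw: [b4@4:L b3@5:R b2@6:L b1@7:R]
Beat 4 (L): throw ball4 h=7 -> lands@11:R; in-air after throw: [b3@5:R b2@6:L b1@7:R b4@11:R]
Beat 5 (R): throw ball3 h=5 -> lands@10:L; in-air after throw: [b2@6:L b1@7:R b3@10:L b4@11:R]
Beat 6 (L): throw ball2 h=3 -> lands@9:R; in-air after throw: [b1@7:R b2@9:R b3@10:L b4@11:R]
Beat 7 (R): throw ball1 h=1 -> lands@8:L; in-air after throw: [b1@8:L b2@9:R b3@10:L b4@11:R]
Beat 8 (L): throw ball1 h=7 -> lands@15:R; in-air after throw: [b2@9:R b3@10:L b4@11:R b1@15:R]
Beat 9 (R): throw ball2 h=5 -> lands@14:L; in-air after throw: [b3@10:L b4@11:R b2@14:L b1@15:R]
Beat 10 (L): throw ball3 h=3 -> lands@13:R; in-air after throw: [b4@11:R b3@13:R b2@14:L b1@15:R]
Beat 11 (R): throw ball4 h=1 -> lands@12:L; in-air after throw: [b4@12:L b3@13:R b2@14:L b1@15:R]
Ball 4: thrown@3 h=1 -> first land @4; rethrown@4 h=7 -> second land @11

Answer: 4 11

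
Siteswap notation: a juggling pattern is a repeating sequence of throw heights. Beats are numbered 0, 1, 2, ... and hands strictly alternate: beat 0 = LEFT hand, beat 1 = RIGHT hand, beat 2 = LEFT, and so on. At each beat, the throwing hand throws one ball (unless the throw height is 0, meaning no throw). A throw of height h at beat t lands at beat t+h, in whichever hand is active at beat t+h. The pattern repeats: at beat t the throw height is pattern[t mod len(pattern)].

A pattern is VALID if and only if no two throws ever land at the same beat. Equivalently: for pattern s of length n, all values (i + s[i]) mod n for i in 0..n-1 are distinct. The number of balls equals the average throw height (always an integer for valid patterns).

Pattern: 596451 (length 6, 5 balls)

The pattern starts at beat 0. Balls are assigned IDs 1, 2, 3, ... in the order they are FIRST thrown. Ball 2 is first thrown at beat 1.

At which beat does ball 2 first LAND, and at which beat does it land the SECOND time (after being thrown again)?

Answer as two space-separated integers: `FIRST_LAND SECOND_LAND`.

Answer: 10 15

Derivation:
Beat 0 (L): throw ball1 h=5 -> lands@5:R; in-air after throw: [b1@5:R]
Beat 1 (R): throw ball2 h=9 -> lands@10:L; in-air after throw: [b1@5:R b2@10:L]
Beat 2 (L): throw ball3 h=6 -> lands@8:L; in-air after throw: [b1@5:R b3@8:L b2@10:L]
Beat 3 (R): throw ball4 h=4 -> lands@7:R; in-air after throw: [b1@5:R b4@7:R b3@8:L b2@10:L]
Beat 4 (L): throw ball5 h=5 -> lands@9:R; in-air after throw: [b1@5:R b4@7:R b3@8:L b5@9:R b2@10:L]
Beat 5 (R): throw ball1 h=1 -> lands@6:L; in-air after throw: [b1@6:L b4@7:R b3@8:L b5@9:R b2@10:L]
Beat 6 (L): throw ball1 h=5 -> lands@11:R; in-air after throw: [b4@7:R b3@8:L b5@9:R b2@10:L b1@11:R]
Beat 7 (R): throw ball4 h=9 -> lands@16:L; in-air after throw: [b3@8:L b5@9:R b2@10:L b1@11:R b4@16:L]
Beat 8 (L): throw ball3 h=6 -> lands@14:L; in-air after throw: [b5@9:R b2@10:L b1@11:R b3@14:L b4@16:L]
Beat 9 (R): throw ball5 h=4 -> lands@13:R; in-air after throw: [b2@10:L b1@11:R b5@13:R b3@14:L b4@16:L]
Beat 10 (L): throw ball2 h=5 -> lands@15:R; in-air after throw: [b1@11:R b5@13:R b3@14:L b2@15:R b4@16:L]
Beat 11 (R): throw ball1 h=1 -> lands@12:L; in-air after throw: [b1@12:L b5@13:R b3@14:L b2@15:R b4@16:L]
Beat 12 (L): throw ball1 h=5 -> lands@17:R; in-air after throw: [b5@13:R b3@14:L b2@15:R b4@16:L b1@17:R]
Beat 13 (R): throw ball5 h=9 -> lands@22:L; in-air after throw: [b3@14:L b2@15:R b4@16:L b1@17:R b5@22:L]
Beat 14 (L): throw ball3 h=6 -> lands@20:L; in-air after throw: [b2@15:R b4@16:L b1@17:R b3@20:L b5@22:L]
Beat 15 (R): throw ball2 h=4 -> lands@19:R; in-air after throw: [b4@16:L b1@17:R b2@19:R b3@20:L b5@22:L]
Ball 2: thrown@1 h=9 -> first land @10; rethrown@10 h=5 -> second land @15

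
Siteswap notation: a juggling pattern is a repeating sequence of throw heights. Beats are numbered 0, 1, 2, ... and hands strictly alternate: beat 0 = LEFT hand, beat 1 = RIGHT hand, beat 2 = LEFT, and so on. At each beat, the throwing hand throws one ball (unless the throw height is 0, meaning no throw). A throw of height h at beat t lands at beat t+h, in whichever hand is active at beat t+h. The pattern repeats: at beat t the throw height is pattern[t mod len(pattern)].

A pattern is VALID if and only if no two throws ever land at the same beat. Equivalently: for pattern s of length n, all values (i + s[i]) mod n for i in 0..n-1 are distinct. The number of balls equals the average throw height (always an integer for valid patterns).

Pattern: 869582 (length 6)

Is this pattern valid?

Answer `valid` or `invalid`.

Answer: invalid

Derivation:
i=0: (i + s[i]) mod n = (0 + 8) mod 6 = 2
i=1: (i + s[i]) mod n = (1 + 6) mod 6 = 1
i=2: (i + s[i]) mod n = (2 + 9) mod 6 = 5
i=3: (i + s[i]) mod n = (3 + 5) mod 6 = 2
i=4: (i + s[i]) mod n = (4 + 8) mod 6 = 0
i=5: (i + s[i]) mod n = (5 + 2) mod 6 = 1
Residues: [2, 1, 5, 2, 0, 1], distinct: False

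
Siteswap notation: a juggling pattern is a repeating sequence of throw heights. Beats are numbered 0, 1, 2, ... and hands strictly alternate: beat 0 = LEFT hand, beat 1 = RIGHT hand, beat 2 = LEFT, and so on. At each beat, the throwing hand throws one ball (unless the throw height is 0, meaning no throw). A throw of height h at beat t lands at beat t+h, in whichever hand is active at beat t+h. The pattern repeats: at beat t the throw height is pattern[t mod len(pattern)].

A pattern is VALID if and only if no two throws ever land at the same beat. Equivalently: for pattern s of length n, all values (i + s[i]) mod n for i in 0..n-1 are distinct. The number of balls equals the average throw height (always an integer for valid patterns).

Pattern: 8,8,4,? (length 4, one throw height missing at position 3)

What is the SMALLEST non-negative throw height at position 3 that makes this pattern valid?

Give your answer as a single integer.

Answer: 0

Derivation:
i=0: (0 + 8) mod 4 = 0
i=1: (1 + 8) mod 4 = 1
i=2: (2 + 4) mod 4 = 2
i=3: s[i]=? (unknown)
Known residues: [0, 1, 2]; need a permutation of 0..3, so missing residue r = 3
Need (3 + s) mod 4 = 3; smallest s = (3 - 3) mod 4 = 0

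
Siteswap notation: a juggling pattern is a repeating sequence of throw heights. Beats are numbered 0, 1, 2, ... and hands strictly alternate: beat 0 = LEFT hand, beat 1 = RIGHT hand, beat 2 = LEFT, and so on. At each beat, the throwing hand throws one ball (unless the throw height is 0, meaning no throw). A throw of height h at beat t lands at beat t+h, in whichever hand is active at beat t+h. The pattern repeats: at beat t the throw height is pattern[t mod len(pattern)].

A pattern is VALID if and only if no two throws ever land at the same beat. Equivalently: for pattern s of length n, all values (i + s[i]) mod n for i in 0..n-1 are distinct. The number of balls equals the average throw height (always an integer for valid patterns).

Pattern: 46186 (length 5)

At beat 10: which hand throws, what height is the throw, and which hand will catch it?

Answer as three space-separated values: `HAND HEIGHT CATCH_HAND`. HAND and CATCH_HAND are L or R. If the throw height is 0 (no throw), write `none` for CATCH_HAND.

Beat 10: 10 mod 2 = 0, so hand = L
Throw height = pattern[10 mod 5] = pattern[0] = 4
Lands at beat 10+4=14, 14 mod 2 = 0, so catch hand = L

Answer: L 4 L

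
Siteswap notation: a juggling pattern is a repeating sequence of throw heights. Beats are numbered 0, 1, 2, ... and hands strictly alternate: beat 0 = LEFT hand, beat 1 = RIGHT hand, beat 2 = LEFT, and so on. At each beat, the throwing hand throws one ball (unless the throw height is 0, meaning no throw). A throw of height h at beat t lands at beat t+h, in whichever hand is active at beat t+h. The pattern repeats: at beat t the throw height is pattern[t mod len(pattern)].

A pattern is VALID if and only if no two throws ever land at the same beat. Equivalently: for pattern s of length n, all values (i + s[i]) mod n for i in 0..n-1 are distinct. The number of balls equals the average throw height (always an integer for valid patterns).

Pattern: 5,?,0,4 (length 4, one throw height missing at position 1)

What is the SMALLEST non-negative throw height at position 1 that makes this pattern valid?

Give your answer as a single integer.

i=0: (0 + 5) mod 4 = 1
i=1: s[i]=? (unknown)
i=2: (2 + 0) mod 4 = 2
i=3: (3 + 4) mod 4 = 3
Known residues: [1, 2, 3]; need a permutation of 0..3, so missing residue r = 0
Need (1 + s) mod 4 = 0; smallest s = (0 - 1) mod 4 = 3

Answer: 3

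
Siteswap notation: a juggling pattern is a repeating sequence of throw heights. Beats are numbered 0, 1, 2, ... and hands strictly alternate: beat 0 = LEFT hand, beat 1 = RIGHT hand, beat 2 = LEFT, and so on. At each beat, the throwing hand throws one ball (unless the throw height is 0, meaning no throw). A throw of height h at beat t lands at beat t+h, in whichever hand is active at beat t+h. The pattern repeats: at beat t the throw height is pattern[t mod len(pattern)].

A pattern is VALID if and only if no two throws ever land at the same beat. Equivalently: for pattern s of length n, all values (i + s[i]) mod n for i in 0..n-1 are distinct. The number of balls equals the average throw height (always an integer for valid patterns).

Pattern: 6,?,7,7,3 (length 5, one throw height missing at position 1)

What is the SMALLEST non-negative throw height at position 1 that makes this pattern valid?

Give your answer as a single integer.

i=0: (0 + 6) mod 5 = 1
i=1: s[i]=? (unknown)
i=2: (2 + 7) mod 5 = 4
i=3: (3 + 7) mod 5 = 0
i=4: (4 + 3) mod 5 = 2
Known residues: [0, 1, 2, 4]; need a permutation of 0..4, so missing residue r = 3
Need (1 + s) mod 5 = 3; smallest s = (3 - 1) mod 5 = 2

Answer: 2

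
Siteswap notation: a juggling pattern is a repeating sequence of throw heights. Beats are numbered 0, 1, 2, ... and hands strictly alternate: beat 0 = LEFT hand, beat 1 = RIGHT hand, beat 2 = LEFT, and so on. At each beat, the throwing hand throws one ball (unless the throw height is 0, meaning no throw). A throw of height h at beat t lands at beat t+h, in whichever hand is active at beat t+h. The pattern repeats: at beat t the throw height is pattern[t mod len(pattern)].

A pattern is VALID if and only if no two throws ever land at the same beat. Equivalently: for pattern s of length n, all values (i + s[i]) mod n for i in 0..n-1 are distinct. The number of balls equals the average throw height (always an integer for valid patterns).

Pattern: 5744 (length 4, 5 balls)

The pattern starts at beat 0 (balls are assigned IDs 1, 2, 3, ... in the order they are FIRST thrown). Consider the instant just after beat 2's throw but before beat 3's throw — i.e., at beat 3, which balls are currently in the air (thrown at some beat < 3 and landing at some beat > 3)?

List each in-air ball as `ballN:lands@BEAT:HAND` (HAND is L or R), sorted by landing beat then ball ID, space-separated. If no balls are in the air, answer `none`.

Beat 0 (L): throw ball1 h=5 -> lands@5:R; in-air after throw: [b1@5:R]
Beat 1 (R): throw ball2 h=7 -> lands@8:L; in-air after throw: [b1@5:R b2@8:L]
Beat 2 (L): throw ball3 h=4 -> lands@6:L; in-air after throw: [b1@5:R b3@6:L b2@8:L]
Beat 3 (R): throw ball4 h=4 -> lands@7:R; in-air after throw: [b1@5:R b3@6:L b4@7:R b2@8:L]

Answer: ball1:lands@5:R ball3:lands@6:L ball2:lands@8:L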